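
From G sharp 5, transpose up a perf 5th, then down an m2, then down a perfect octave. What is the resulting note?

C double-sharp 5

G#5 up a perfect fifth → D#6 (7 semitones).
D#6 down a minor second → C##6 (1 semitone).
A perfect octave down from C##6 is C##5.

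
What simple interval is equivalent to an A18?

Take out 2 octaves (14 from the number): 18 − 14 = 4.
Quality carries through unchanged, so the simple form is an augmented fourth.

augmented fourth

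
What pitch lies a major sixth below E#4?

G#3

Six letter names down from E: G.
A major sixth spans 9 semitones, so from E#4 the target pitch is G#3.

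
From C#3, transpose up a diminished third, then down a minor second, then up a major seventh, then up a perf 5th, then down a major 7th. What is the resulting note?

A3

A diminished third up from C#3 is Eb3.
Eb3 down a minor second → D3 (1 semitone).
A major seventh up from D3 is C#4.
C#4 up a perfect fifth → G#4 (7 semitones).
G#4 down a major seventh → A3 (11 semitones).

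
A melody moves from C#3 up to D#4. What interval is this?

C to D spans two letter names (C-D), plus an octave: a ninth.
C#3 to D#4 is 14 semitones, matching the major ninth exactly, so the quality is major.
(Equivalently, a compound major second: a major second plus an octave.)

major 9th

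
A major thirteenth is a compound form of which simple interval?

Each octave removed subtracts seven from the number: 13 − 7 = 6.
Quality carries through unchanged, so the simple form is a major sixth.

M6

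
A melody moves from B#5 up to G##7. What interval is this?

B to G spans six letter names (B-C-D-E-F-G), plus an octave: a thirteenth.
Counting semitones, B#5→G##7 is 21, which is the major thirteenth.
(Equivalently, a compound major sixth: a major sixth plus an octave.)

major thirteenth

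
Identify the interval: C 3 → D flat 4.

m9

C to D spans two letter names (C-D), plus an octave: a ninth.
A major ninth would be 14 semitones, but C3 to Db4 is 13 — one semitone narrower, making it a minor ninth.
(Equivalently, a compound minor second: a minor second plus an octave.)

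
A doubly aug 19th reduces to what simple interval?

Take out 2 octaves (14 from the number): 19 − 14 = 5.
Quality carries through unchanged, so the simple form is a doubly augmented fifth.

AA5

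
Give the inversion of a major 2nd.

The rule of nine gives the new number: 9 − 2 = 7, so a second becomes a seventh.
Quality inverts too: major becomes minor. That makes the inversion a minor seventh.

minor 7th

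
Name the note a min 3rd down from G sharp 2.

The third takes the letter from G down to E.
Moving 3 semitones down from G#2 (the size of a minor third) reaches E#2.

E sharp 2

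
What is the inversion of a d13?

A3

First reduce the compound diminished thirteenth to its simple form, a diminished sixth.
Interval numbers invert to sum to nine: 6 + 3 = 9, so a sixth inverts to a third.
And diminished becomes augmented under inversion, so we get an augmented third.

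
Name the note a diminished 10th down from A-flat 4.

F-sharp 3

Three letters down from A (plus an octave) reaches F.
A diminished tenth spans 14 semitones, so from Ab4 the target pitch is F#3.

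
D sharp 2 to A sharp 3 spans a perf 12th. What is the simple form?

Subtracting seven from the interval number removes an octave: 12 − 7 = 5.
So a perfect twelfth is an octave plus a perfect fifth. The quality is unchanged.

perfect 5th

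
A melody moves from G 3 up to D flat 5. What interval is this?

diminished 12th

G to D spans five letter names (G-A-B-C-D), plus an octave: a twelfth.
A perfect twelfth would be 19 semitones; G3 to Db5 is 18, one semitone narrower, so the interval is diminished.
(Equivalently, a compound diminished fifth: a diminished fifth plus an octave.)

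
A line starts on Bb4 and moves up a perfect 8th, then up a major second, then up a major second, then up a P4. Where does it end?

Bb4 up a perfect octave → Bb5 (12 semitones).
Up a major second from Bb5: C6 (2 semitones up).
C6 up a major second → D6 (2 semitones).
D6 up a perfect fourth → G6 (5 semitones).

G6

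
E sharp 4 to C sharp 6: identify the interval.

minor 13th

E to C spans six letter names (E-F-G-A-B-C), plus an octave — that makes it a thirteenth of some quality.
A major thirteenth would be 21 semitones, but E#4 to C#6 is 20 — one semitone narrower, making it a minor thirteenth.
(Equivalently, a compound minor sixth: a minor sixth plus an octave.)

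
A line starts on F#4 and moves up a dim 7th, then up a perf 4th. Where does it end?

Ab5

A diminished seventh up from F#4 is Eb5.
Up a perfect fourth from Eb5: Ab5 (5 semitones up).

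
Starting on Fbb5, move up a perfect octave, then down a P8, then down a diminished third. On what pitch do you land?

Up a perfect octave from Fbb5: Fbb6 (12 semitones up).
Fbb6 down a perfect octave → Fbb5 (12 semitones).
A diminished third down from Fbb5 is Db5.

Db5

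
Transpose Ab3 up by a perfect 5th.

Eb4

Five letter names up from A: E.
Moving 7 semitones up from Ab3 (the size of a perfect fifth) reaches Eb4.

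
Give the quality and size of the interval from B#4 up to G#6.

minor thirteenth

B to G spans six letter names (B-C-D-E-F-G), plus an octave — that makes it a thirteenth of some quality.
B#4 to G#6 is 20 semitones, a half step short of the major thirteenth (21), so this is minor.
(Equivalently, a compound minor sixth: a minor sixth plus an octave.)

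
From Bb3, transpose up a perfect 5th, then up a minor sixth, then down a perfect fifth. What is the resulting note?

Gb4

Bb3 up a perfect fifth → F4 (7 semitones).
A minor sixth up from F4 is Db5.
Down a perfect fifth from Db5: Gb4 (7 semitones down).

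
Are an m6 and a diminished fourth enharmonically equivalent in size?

A minor sixth spans 8 semitones; a diminished fourth spans 4 semitones. They differ by 4.

No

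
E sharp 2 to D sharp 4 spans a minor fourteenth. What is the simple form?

Take out an octave (7 from the number): 14 − 7 = 7.
So a minor fourteenth is an octave plus a minor seventh. The quality is unchanged.

minor seventh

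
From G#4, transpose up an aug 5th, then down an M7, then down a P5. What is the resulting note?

A#3

G#4 up an augmented fifth → D##5 (8 semitones).
Down a major seventh from D##5: E#4 (11 semitones down).
Down a perfect fifth from E#4: A#3 (7 semitones down).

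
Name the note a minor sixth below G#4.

B#3

Counting six letter names down from G lands on B.
Moving 8 semitones down from G#4 (the size of a minor sixth) reaches B#3.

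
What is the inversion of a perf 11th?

First reduce the compound perfect eleventh to its simple form, a perfect fourth.
The rule of nine gives the new number: 9 − 4 = 5, so a fourth becomes a fifth.
And perfect stays perfect under inversion, so we get a perfect fifth.

perfect fifth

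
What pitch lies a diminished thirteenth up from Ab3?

Counting six letter names plus an octave up from A lands on F.
A diminished thirteenth spans 19 semitones, so from Ab3 the target pitch is Fbb5.

Fbb5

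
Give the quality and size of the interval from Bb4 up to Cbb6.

B to C spans two letter names (B-C), plus an octave: a ninth.
Bb4 to Cbb6 spans 12 semitones — two semitones narrower than the major ninth (14) — giving a diminished ninth.

d9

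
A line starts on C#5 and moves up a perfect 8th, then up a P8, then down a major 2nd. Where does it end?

C#5 up a perfect octave → C#6 (12 semitones).
C#6 up a perfect octave → C#7 (12 semitones).
C#7 down a major second → B6 (2 semitones).

B6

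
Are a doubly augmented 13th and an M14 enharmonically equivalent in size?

A doubly augmented thirteenth = 23 semitones = a major fourteenth; enharmonically equal.

Yes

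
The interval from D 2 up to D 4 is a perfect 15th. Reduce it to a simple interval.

Each octave removed subtracts seven from the number: 15 − 7 = 8.
So a perfect fifteenth is an octave plus a perfect octave. The quality is unchanged.

perfect octave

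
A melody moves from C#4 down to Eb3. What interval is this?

Descending from C#4 to Eb3 is the same interval as ascending Eb3 to C#4.
E to C spans six letter names (E-F-G-A-B-C), so the interval is some kind of sixth.
Eb3 to C#4 spans 10 semitones — one semitone wider than the major sixth (9) — giving an augmented sixth.

augmented sixth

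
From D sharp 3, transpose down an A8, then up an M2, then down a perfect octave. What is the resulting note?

E 1

An augmented octave down from D#3 is D2.
Up a major second from D2: E2 (2 semitones up).
A perfect octave down from E2 is E1.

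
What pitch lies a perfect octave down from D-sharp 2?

D-sharp 1

The letter stays D (same as the start), shifted an octave down.
A perfect octave is 12 semitones; 12 semitones down from D#2 gives D#1.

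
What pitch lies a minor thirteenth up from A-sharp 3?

F-sharp 5

Counting six letter names plus an octave up from A lands on F.
Moving 20 semitones up from A#3 (the size of a minor thirteenth) reaches F#5.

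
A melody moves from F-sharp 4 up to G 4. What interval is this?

F to G spans two letter names (F-G), so the interval is some kind of second.
F#4 to G4 is 1 semitone, a half step short of the major second (2), so this is minor.

minor second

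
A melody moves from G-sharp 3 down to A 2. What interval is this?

major seventh

Descending from G#3 to A2 is the same interval as ascending A2 to G#3.
A to G spans seven letter names (A-B-C-D-E-F-G) — that makes it a seventh of some quality.
The major seventh spans 11 semitones, and A2 to G#3 is exactly 11 semitones — so this is a major seventh.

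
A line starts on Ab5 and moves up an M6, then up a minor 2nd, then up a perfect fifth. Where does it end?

Up a major sixth from Ab5: F6 (9 semitones up).
F6 up a minor second → Gb6 (1 semitone).
A perfect fifth up from Gb6 is Db7.

Db7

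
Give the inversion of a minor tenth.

major sixth

First reduce the compound minor tenth to its simple form, a minor third.
Interval numbers invert to sum to nine: 3 + 6 = 9, so a third inverts to a sixth.
And minor becomes major under inversion, so we get a major sixth.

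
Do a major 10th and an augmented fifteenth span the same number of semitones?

No

A major tenth spans 16 semitones; an augmented fifteenth spans 25 semitones. They differ by 9.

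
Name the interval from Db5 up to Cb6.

m7

D to C spans seven letter names (D-E-F-G-A-B-C) — that makes it a seventh of some quality.
Db5 to Cb6 is 10 semitones, a half step short of the major seventh (11), so this is minor.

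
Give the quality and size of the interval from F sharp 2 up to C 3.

d5

F to C spans five letter names (F-G-A-B-C), so the interval is some kind of fifth.
The perfect fifth is 7 semitones; here we have 6, one semitone narrower: diminished.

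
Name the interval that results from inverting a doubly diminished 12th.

doubly augmented fourth

First reduce the compound doubly diminished twelfth to its simple form, a doubly diminished fifth.
The rule of nine gives the new number: 9 − 5 = 4, so a fifth becomes a fourth.
Quality inverts too: doubly diminished becomes doubly augmented. That makes the inversion a doubly augmented fourth.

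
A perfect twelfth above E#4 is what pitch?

B#5

Five letters up from E (plus an octave) reaches B.
A perfect twelfth is 19 semitones; 19 semitones up from E#4 gives B#5.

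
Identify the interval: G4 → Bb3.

major 6th

Descending from G4 to Bb3 is the same interval as ascending Bb3 to G4.
B to G spans six letter names (B-C-D-E-F-G): a sixth.
Counting semitones, Bb3→G4 is 9, which is the major sixth.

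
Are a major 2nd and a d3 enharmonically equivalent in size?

Yes

A major second = 2 semitones = a diminished third; enharmonically equal.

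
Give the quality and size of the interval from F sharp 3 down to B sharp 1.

Descending from F#3 to B#1 is the same interval as ascending B#1 to F#3.
B to F spans five letter names (B-C-D-E-F), plus an octave, so the interval is some kind of twelfth.
The perfect twelfth is 19 semitones; here we have 18, one semitone narrower: diminished.
(Equivalently, a compound diminished fifth: a diminished fifth plus an octave.)

diminished twelfth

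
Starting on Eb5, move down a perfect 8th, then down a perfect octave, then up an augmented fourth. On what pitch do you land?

A3

Down a perfect octave from Eb5: Eb4 (12 semitones down).
Eb4 down a perfect octave → Eb3 (12 semitones).
An augmented fourth up from Eb3 is A3.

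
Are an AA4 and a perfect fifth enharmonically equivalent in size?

Yes

A doubly augmented fourth spans 7 semitones, and a perfect fifth also spans 7 semitones — they're enharmonic.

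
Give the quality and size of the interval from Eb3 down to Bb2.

Descending from Eb3 to Bb2 is the same interval as ascending Bb2 to Eb3.
B to E spans four letter names (B-C-D-E) — that makes it a fourth of some quality.
Bb2 to Eb3 is 5 semitones, matching the perfect fourth exactly, so the quality is perfect.

perfect fourth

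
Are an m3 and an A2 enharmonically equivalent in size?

Yes

Both span 3 semitones: a minor third and an augmented second are the same chromatic distance.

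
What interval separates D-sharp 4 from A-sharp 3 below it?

perfect 4th

Descending from D#4 to A#3 is the same interval as ascending A#3 to D#4.
A to D spans four letter names (A-B-C-D), so the interval is some kind of fourth.
A#3 to D#4 is 5 semitones, matching the perfect fourth exactly, so the quality is perfect.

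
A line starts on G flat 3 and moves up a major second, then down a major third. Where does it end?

Up a major second from Gb3: Ab3 (2 semitones up).
A major third down from Ab3 is Fb3.

F flat 3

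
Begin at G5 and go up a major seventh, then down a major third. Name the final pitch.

Up a major seventh from G5: F#6 (11 semitones up).
A major third down from F#6 is D6.

D6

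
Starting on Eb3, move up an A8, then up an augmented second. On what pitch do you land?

An augmented octave up from Eb3 is E4.
An augmented second up from E4 is F##4.

F##4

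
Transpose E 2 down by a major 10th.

C 1

Counting three letter names plus an octave down from E lands on C.
A major tenth spans 16 semitones, so from E2 the target pitch is C1.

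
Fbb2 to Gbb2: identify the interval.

F to G spans two letter names (F-G) — that makes it a second of some quality.
Counting semitones, Fbb2→Gbb2 is 2, which is the major second.

M2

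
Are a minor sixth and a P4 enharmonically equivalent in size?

No

A minor sixth spans 8 semitones; a perfect fourth spans 5 semitones. They differ by 3.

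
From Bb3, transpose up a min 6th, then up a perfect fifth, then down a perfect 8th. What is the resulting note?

Db4

Up a minor sixth from Bb3: Gb4 (8 semitones up).
Up a perfect fifth from Gb4: Db5 (7 semitones up).
A perfect octave down from Db5 is Db4.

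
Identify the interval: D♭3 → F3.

D to F spans three letter names (D-E-F), so the interval is some kind of third.
Db3 to F3 is 4 semitones, matching the major third exactly, so the quality is major.

major third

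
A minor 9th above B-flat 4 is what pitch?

The ninth's letter: B up two letter names plus an octave → C.
A minor ninth spans 13 semitones, so from Bb4 the target pitch is Cb6.

C-flat 6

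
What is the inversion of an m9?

First reduce the compound minor ninth to its simple form, a minor second.
Inverted interval numbers add to nine, so a second pairs with a seventh (2 + 7 = 9).
The quality also flips — minor becomes major — giving a major seventh.

M7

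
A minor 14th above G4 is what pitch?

F6

Seven letters up from G (plus an octave) reaches F.
A minor fourteenth spans 22 semitones, so from G4 the target pitch is F6.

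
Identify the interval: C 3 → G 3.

perfect fifth

C to G spans five letter names (C-D-E-F-G): a fifth.
C3 to G3 is 7 semitones, matching the perfect fifth exactly, so the quality is perfect.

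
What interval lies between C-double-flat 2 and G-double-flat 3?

C to G spans five letter names (C-D-E-F-G), plus an octave — that makes it a twelfth of some quality.
Counting semitones, Cbb2→Gbb3 is 19, which is the perfect twelfth.
(Equivalently, a compound perfect fifth: a perfect fifth plus an octave.)

perfect 12th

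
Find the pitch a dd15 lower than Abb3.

A1

The letter stays A (same as the start), shifted two octaves down.
A doubly diminished fifteenth is 22 semitones; 22 semitones down from Abb3 gives A1.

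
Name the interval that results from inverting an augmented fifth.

diminished 4th

The rule of nine gives the new number: 9 − 5 = 4, so a fifth becomes a fourth.
Quality inverts too: augmented becomes diminished. That makes the inversion a diminished fourth.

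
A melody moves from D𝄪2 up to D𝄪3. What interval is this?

D to D is the same letter name, plus an octave — that makes it an octave of some quality.
The perfect octave spans 12 semitones, and D##2 to D##3 is exactly 12 semitones — so this is a perfect octave.

P8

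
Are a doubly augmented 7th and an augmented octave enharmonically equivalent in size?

A doubly augmented seventh = 13 semitones = an augmented octave; enharmonically equal.

Yes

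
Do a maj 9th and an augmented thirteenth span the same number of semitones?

No

14 semitones (major ninth) vs 22 semitones (augmented thirteenth): not equal.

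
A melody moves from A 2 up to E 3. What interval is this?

perfect 5th

A to E spans five letter names (A-B-C-D-E) — that makes it a fifth of some quality.
The perfect fifth spans 7 semitones, and A2 to E3 is exactly 7 semitones — so this is a perfect fifth.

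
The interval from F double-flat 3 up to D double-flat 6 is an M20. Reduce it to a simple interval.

Subtracting seven from the interval number removes an octave: 20 − 14 = 6.
Quality carries through unchanged, so the simple form is a major sixth.

major sixth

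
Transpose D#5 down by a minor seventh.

E#4

Counting seven letter names down from D lands on E.
A minor seventh spans 10 semitones, so from D#5 the target pitch is E#4.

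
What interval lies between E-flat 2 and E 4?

A15

E to E is the same letter name, plus 2 octaves, so the interval is some kind of fifteenth.
The perfect fifteenth is 24 semitones; here we have 25, one semitone wider: augmented.
(Equivalently, a compound augmented octave: an augmented octave plus an octave.)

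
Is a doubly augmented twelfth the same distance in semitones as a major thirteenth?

A doubly augmented twelfth spans 21 semitones, and a major thirteenth also spans 21 semitones — they're enharmonic.

Yes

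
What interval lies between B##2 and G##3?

m6

B to G spans six letter names (B-C-D-E-F-G), so the interval is some kind of sixth.
A major sixth would be 9 semitones, but B##2 to G##3 is 8 — one semitone narrower, making it a minor sixth.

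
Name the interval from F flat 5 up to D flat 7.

major thirteenth

F to D spans six letter names (F-G-A-B-C-D), plus an octave — that makes it a thirteenth of some quality.
The major thirteenth spans 21 semitones, and Fb5 to Db7 is exactly 21 semitones — so this is a major thirteenth.
(Equivalently, a compound major sixth: a major sixth plus an octave.)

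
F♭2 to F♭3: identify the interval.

F to F is the same letter name, plus an octave, so the interval is some kind of octave.
Counting semitones, Fb2→Fb3 is 12, which is the perfect octave.

P8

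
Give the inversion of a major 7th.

The rule of nine gives the new number: 9 − 7 = 2, so a seventh becomes a second.
Quality inverts too: major becomes minor. That makes the inversion a minor second.

m2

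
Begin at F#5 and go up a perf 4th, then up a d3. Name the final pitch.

Up a perfect fourth from F#5: B5 (5 semitones up).
A diminished third up from B5 is Db6.

Db6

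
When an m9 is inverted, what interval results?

M7

First reduce the compound minor ninth to its simple form, a minor second.
Inverted interval numbers add to nine, so a second pairs with a seventh (2 + 7 = 9).
Quality inverts too: minor becomes major. That makes the inversion a major seventh.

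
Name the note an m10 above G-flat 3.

Counting three letter names plus an octave up from G lands on B.
A minor tenth is 15 semitones; 15 semitones up from Gb3 gives Bbb4.

B-double-flat 4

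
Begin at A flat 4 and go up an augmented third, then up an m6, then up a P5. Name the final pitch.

E 6

An augmented third up from Ab4 is C#5.
Up a minor sixth from C#5: A5 (8 semitones up).
Up a perfect fifth from A5: E6 (7 semitones up).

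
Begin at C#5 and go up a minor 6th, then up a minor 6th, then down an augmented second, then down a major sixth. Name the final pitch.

Gbb5

C#5 up a minor sixth → A5 (8 semitones).
A minor sixth up from A5 is F6.
An augmented second down from F6 is Ebb6.
Ebb6 down a major sixth → Gbb5 (9 semitones).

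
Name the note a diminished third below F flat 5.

D 5

Three letter names down from F: D.
Moving 2 semitones down from Fb5 (the size of a diminished third) reaches D5.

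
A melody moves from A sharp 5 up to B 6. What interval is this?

minor 9th

A to B spans two letter names (A-B), plus an octave, so the interval is some kind of ninth.
A major ninth would be 14 semitones, but A#5 to B6 is 13 — one semitone narrower, making it a minor ninth.
(Equivalently, a compound minor second: a minor second plus an octave.)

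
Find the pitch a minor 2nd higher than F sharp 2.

Counting two letter names up from F lands on G.
Moving 1 semitone up from F#2 (the size of a minor second) reaches G2.

G 2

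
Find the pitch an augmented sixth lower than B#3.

Counting six letter names down from B lands on D.
An augmented sixth is 10 semitones; 10 semitones down from B#3 gives D3.

D3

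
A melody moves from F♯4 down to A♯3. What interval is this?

Descending from F#4 to A#3 is the same interval as ascending A#3 to F#4.
A to F spans six letter names (A-B-C-D-E-F): a sixth.
A major sixth would be 9 semitones, but A#3 to F#4 is 8 — one semitone narrower, making it a minor sixth.

minor sixth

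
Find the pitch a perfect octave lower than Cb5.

An octave keeps the letter name C, an octave down from C.
Moving 12 semitones down from Cb5 (the size of a perfect octave) reaches Cb4.

Cb4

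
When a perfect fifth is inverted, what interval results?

P4

Interval numbers invert to sum to nine: 5 + 4 = 9, so a fifth inverts to a fourth.
The quality also flips — perfect stays perfect — giving a perfect fourth.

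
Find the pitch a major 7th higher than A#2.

The seventh takes the letter from A up to G.
A major seventh spans 11 semitones, so from A#2 the target pitch is G##3.

G##3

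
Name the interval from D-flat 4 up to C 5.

D to C spans seven letter names (D-E-F-G-A-B-C) — that makes it a seventh of some quality.
Db4 to C5 is 11 semitones, matching the major seventh exactly, so the quality is major.

major seventh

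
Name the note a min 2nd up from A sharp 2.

Counting two letter names up from A lands on B.
A minor second is 1 semitone; 1 semitone up from A#2 gives B2.

B 2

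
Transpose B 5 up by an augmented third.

D double-sharp 6

Three letter names up from B: D.
Moving 5 semitones up from B5 (the size of an augmented third) reaches D##6.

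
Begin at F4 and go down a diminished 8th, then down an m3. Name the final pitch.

F4 down a diminished octave → F#3 (11 semitones).
A minor third down from F#3 is D#3.

D#3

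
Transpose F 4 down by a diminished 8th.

The letter stays F (same as the start), shifted an octave down.
A diminished octave is 11 semitones; 11 semitones down from F4 gives F#3.

F-sharp 3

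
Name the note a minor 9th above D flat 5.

E double-flat 6

Two letters up from D (plus an octave) reaches E.
A minor ninth spans 13 semitones, so from Db5 the target pitch is Ebb6.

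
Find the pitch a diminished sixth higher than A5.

Fb6

Counting six letter names up from A lands on F.
A diminished sixth spans 7 semitones, so from A5 the target pitch is Fb6.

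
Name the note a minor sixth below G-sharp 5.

B-sharp 4

Counting six letter names down from G lands on B.
A minor sixth is 8 semitones; 8 semitones down from G#5 gives B#4.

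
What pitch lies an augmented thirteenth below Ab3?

Cbb2

The thirteenth's letter: A down six letter names plus an octave → C.
Moving 22 semitones down from Ab3 (the size of an augmented thirteenth) reaches Cbb2.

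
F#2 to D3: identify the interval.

m6

F to D spans six letter names (F-G-A-B-C-D) — that makes it a sixth of some quality.
A major sixth would be 9 semitones, but F#2 to D3 is 8 — one semitone narrower, making it a minor sixth.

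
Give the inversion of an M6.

minor 3rd

Inverted interval numbers add to nine, so a sixth pairs with a third (6 + 3 = 9).
Quality inverts too: major becomes minor. That makes the inversion a minor third.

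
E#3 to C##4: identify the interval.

major 6th

E to C spans six letter names (E-F-G-A-B-C), so the interval is some kind of sixth.
The major sixth spans 9 semitones, and E#3 to C##4 is exactly 9 semitones — so this is a major sixth.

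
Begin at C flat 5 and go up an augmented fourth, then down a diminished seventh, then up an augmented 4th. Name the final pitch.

Cb5 up an augmented fourth → F5 (6 semitones).
F5 down a diminished seventh → G#4 (9 semitones).
An augmented fourth up from G#4 is C##5.

C double-sharp 5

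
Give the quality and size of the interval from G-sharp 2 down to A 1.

major seventh

Descending from G#2 to A1 is the same interval as ascending A1 to G#2.
A to G spans seven letter names (A-B-C-D-E-F-G), so the interval is some kind of seventh.
Counting semitones, A1→G#2 is 11, which is the major seventh.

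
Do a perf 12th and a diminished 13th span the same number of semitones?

Yes

Both span 19 semitones: a perfect twelfth and a diminished thirteenth are the same chromatic distance.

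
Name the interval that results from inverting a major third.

minor sixth

Interval numbers invert to sum to nine: 3 + 6 = 9, so a third inverts to a sixth.
Quality inverts too: major becomes minor. That makes the inversion a minor sixth.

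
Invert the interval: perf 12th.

P4

First reduce the compound perfect twelfth to its simple form, a perfect fifth.
Inverted interval numbers add to nine, so a fifth pairs with a fourth (5 + 4 = 9).
The quality also flips — perfect stays perfect — giving a perfect fourth.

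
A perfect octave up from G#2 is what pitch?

An octave keeps the letter name G, an octave up from G.
A perfect octave spans 12 semitones, so from G#2 the target pitch is G#3.

G#3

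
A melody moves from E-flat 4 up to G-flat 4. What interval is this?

minor third

E to G spans three letter names (E-F-G) — that makes it a third of some quality.
At 3 semitones, Eb4→Gb4 falls one short of a major third: minor.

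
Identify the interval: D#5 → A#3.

Descending from D#5 to A#3 is the same interval as ascending A#3 to D#5.
A to D spans four letter names (A-B-C-D), plus an octave — that makes it an eleventh of some quality.
A#3 to D#5 is 17 semitones, matching the perfect eleventh exactly, so the quality is perfect.
(Equivalently, a compound perfect fourth: a perfect fourth plus an octave.)

perfect eleventh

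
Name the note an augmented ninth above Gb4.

A5

The ninth's letter: G up two letter names plus an octave → A.
An augmented ninth is 15 semitones; 15 semitones up from Gb4 gives A5.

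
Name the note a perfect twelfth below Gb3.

Cb2

Five letters down from G (plus an octave) reaches C.
Moving 19 semitones down from Gb3 (the size of a perfect twelfth) reaches Cb2.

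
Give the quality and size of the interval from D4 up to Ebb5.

diminished ninth

D to E spans two letter names (D-E), plus an octave — that makes it a ninth of some quality.
D4 to Ebb5 spans 12 semitones — two semitones narrower than the major ninth (14) — giving a diminished ninth.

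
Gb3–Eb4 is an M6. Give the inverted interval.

Inverted interval numbers add to nine, so a sixth pairs with a third (6 + 3 = 9).
Quality inverts too: major becomes minor. That makes the inversion a minor third.

minor 3rd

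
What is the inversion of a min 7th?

Inverted interval numbers add to nine, so a seventh pairs with a second (7 + 2 = 9).
The quality also flips — minor becomes major — giving a major second.

major 2nd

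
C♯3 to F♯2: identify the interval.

Descending from C#3 to F#2 is the same interval as ascending F#2 to C#3.
F to C spans five letter names (F-G-A-B-C), so the interval is some kind of fifth.
F#2 to C#3 is 7 semitones, matching the perfect fifth exactly, so the quality is perfect.

perfect fifth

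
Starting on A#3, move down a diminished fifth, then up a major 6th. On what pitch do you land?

B##3

A#3 down a diminished fifth → D##3 (6 semitones).
Up a major sixth from D##3: B##3 (9 semitones up).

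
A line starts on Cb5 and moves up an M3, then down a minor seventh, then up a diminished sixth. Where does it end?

Cb5 up a major third → Eb5 (4 semitones).
Eb5 down a minor seventh → F4 (10 semitones).
F4 up a diminished sixth → Dbb5 (7 semitones).

Dbb5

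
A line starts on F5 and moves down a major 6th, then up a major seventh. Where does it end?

G5

F5 down a major sixth → Ab4 (9 semitones).
Up a major seventh from Ab4: G5 (11 semitones up).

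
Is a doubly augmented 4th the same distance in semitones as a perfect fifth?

Yes

A doubly augmented fourth = 7 semitones = a perfect fifth; enharmonically equal.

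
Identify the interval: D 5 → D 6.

D to D is the same letter name, plus an octave, so the interval is some kind of octave.
Counting semitones, D5→D6 is 12, which is the perfect octave.

perfect octave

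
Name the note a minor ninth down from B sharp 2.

Counting two letter names plus an octave down from B lands on A.
A minor ninth is 13 semitones; 13 semitones down from B#2 gives A##1.

A double-sharp 1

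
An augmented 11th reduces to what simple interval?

Take out an octave (7 from the number): 11 − 7 = 4.
So an augmented eleventh is an octave plus an augmented fourth. The quality is unchanged.

A4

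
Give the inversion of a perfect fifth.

P4

Inverted interval numbers add to nine, so a fifth pairs with a fourth (5 + 4 = 9).
And perfect stays perfect under inversion, so we get a perfect fourth.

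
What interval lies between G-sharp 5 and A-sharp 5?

G to A spans two letter names (G-A): a second.
The major second spans 2 semitones, and G#5 to A#5 is exactly 2 semitones — so this is a major second.

M2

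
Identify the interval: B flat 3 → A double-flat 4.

B to A spans seven letter names (B-C-D-E-F-G-A) — that makes it a seventh of some quality.
Bb3 to Abb4 spans 9 semitones — two semitones narrower than the major seventh (11) — giving a diminished seventh.

diminished seventh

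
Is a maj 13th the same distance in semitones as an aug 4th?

No

A major thirteenth spans 21 semitones; an augmented fourth spans 6 semitones. They differ by 15.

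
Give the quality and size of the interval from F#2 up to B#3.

augmented eleventh

F to B spans four letter names (F-G-A-B), plus an octave, so the interval is some kind of eleventh.
A perfect eleventh would be 17 semitones; F#2 to B#3 is 18, one semitone wider, so the interval is augmented.
(Equivalently, a compound augmented fourth: an augmented fourth plus an octave.)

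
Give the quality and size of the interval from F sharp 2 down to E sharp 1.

minor ninth

Descending from F#2 to E#1 is the same interval as ascending E#1 to F#2.
E to F spans two letter names (E-F), plus an octave — that makes it a ninth of some quality.
E#1 to F#2 is 13 semitones, a half step short of the major ninth (14), so this is minor.
(Equivalently, a compound minor second: a minor second plus an octave.)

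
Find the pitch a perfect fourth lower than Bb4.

F4

The fourth takes the letter from B down to F.
A perfect fourth is 5 semitones; 5 semitones down from Bb4 gives F4.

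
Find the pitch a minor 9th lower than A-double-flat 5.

G-flat 4

Counting two letter names plus an octave down from A lands on G.
A minor ninth is 13 semitones; 13 semitones down from Abb5 gives Gb4.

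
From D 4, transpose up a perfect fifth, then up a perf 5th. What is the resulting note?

A perfect fifth up from D4 is A4.
Up a perfect fifth from A4: E5 (7 semitones up).

E 5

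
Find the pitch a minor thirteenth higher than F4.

Db6

Counting six letter names plus an octave up from F lands on D.
A minor thirteenth is 20 semitones; 20 semitones up from F4 gives Db6.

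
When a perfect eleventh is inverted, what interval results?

First reduce the compound perfect eleventh to its simple form, a perfect fourth.
Interval numbers invert to sum to nine: 4 + 5 = 9, so a fourth inverts to a fifth.
The quality also flips — perfect stays perfect — giving a perfect fifth.

P5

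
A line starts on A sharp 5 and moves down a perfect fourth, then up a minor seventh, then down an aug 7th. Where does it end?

A#5 down a perfect fourth → E#5 (5 semitones).
Up a minor seventh from E#5: D#6 (10 semitones up).
D#6 down an augmented seventh → Eb5 (12 semitones).

E flat 5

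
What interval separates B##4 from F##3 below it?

A11

Descending from B##4 to F##3 is the same interval as ascending F##3 to B##4.
F to B spans four letter names (F-G-A-B), plus an octave — that makes it an eleventh of some quality.
A perfect eleventh would be 17 semitones; F##3 to B##4 is 18, one semitone wider, so the interval is augmented.
(Equivalently, a compound augmented fourth: an augmented fourth plus an octave.)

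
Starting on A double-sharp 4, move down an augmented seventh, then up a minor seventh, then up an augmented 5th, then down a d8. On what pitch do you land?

E double-sharp 4

An augmented seventh down from A##4 is B3.
B3 up a minor seventh → A4 (10 semitones).
Up an augmented fifth from A4: E#5 (8 semitones up).
Down a diminished octave from E#5: E##4 (11 semitones down).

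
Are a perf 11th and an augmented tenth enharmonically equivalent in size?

Yes

Both span 17 semitones: a perfect eleventh and an augmented tenth are the same chromatic distance.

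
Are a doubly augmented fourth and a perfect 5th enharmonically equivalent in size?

A doubly augmented fourth spans 7 semitones, and a perfect fifth also spans 7 semitones — they're enharmonic.

Yes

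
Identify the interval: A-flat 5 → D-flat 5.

perfect fifth

Descending from Ab5 to Db5 is the same interval as ascending Db5 to Ab5.
D to A spans five letter names (D-E-F-G-A) — that makes it a fifth of some quality.
Db5 to Ab5 is 7 semitones, matching the perfect fifth exactly, so the quality is perfect.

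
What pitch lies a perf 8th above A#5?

A#6

For an octave the letter name doesn't change: still A, an octave up.
Moving 12 semitones up from A#5 (the size of a perfect octave) reaches A#6.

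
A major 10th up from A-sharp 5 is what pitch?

C-double-sharp 7

Counting three letter names plus an octave up from A lands on C.
A major tenth is 16 semitones; 16 semitones up from A#5 gives C##7.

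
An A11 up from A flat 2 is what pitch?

D 4

Counting four letter names plus an octave up from A lands on D.
Moving 18 semitones up from Ab2 (the size of an augmented eleventh) reaches D4.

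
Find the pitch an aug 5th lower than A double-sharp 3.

D sharp 3

The fifth takes the letter from A down to D.
Moving 8 semitones down from A##3 (the size of an augmented fifth) reaches D#3.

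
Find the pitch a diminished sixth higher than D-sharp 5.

Six letter names up from D: B.
A diminished sixth is 7 semitones; 7 semitones up from D#5 gives Bb5.

B-flat 5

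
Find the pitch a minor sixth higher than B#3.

G#4

Six letter names up from B: G.
A minor sixth is 8 semitones; 8 semitones up from B#3 gives G#4.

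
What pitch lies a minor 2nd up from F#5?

G5

Counting two letter names up from F lands on G.
A minor second spans 1 semitone, so from F#5 the target pitch is G5.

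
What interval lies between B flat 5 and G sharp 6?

augmented sixth

B to G spans six letter names (B-C-D-E-F-G), so the interval is some kind of sixth.
The major sixth is 9 semitones; here we have 10, one semitone wider: augmented.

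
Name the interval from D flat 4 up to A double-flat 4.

diminished 5th

D to A spans five letter names (D-E-F-G-A) — that makes it a fifth of some quality.
Db4 to Abb4 spans 6 semitones — one semitone narrower than the perfect fifth (7) — giving a diminished fifth.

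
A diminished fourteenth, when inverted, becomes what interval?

augmented 2nd

First reduce the compound diminished fourteenth to its simple form, a diminished seventh.
Interval numbers invert to sum to nine: 7 + 2 = 9, so a seventh inverts to a second.
Quality inverts too: diminished becomes augmented. That makes the inversion an augmented second.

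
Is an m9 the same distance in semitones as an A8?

A minor ninth spans 13 semitones, and an augmented octave also spans 13 semitones — they're enharmonic.

Yes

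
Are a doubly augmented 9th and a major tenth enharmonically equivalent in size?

A doubly augmented ninth = 16 semitones = a major tenth; enharmonically equal.

Yes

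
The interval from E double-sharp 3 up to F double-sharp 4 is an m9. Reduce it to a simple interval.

minor 2nd

Each octave removed subtracts seven from the number: 9 − 7 = 2.
So a minor ninth is an octave plus a minor second. The quality is unchanged.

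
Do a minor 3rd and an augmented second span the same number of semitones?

Both span 3 semitones: a minor third and an augmented second are the same chromatic distance.

Yes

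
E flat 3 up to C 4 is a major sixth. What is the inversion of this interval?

Interval numbers invert to sum to nine: 6 + 3 = 9, so a sixth inverts to a third.
Quality inverts too: major becomes minor. That makes the inversion a minor third.

minor 3rd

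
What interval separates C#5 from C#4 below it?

Descending from C#5 to C#4 is the same interval as ascending C#4 to C#5.
C to C is the same letter name, plus an octave, so the interval is some kind of octave.
Counting semitones, C#4→C#5 is 12, which is the perfect octave.

P8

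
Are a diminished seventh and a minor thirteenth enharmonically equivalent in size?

A diminished seventh is 9 semitones but a minor thirteenth is 20 semitones — different sizes.

No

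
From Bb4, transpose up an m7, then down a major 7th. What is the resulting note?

Up a minor seventh from Bb4: Ab5 (10 semitones up).
Ab5 down a major seventh → Bbb4 (11 semitones).

Bbb4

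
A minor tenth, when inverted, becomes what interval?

M6

First reduce the compound minor tenth to its simple form, a minor third.
The rule of nine gives the new number: 9 − 3 = 6, so a third becomes a sixth.
And minor becomes major under inversion, so we get a major sixth.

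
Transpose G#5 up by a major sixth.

Counting six letter names up from G lands on E.
Moving 9 semitones up from G#5 (the size of a major sixth) reaches E#6.

E#6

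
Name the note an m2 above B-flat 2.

C-flat 3

The second takes the letter from B up to C.
Moving 1 semitone up from Bb2 (the size of a minor second) reaches Cb3.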